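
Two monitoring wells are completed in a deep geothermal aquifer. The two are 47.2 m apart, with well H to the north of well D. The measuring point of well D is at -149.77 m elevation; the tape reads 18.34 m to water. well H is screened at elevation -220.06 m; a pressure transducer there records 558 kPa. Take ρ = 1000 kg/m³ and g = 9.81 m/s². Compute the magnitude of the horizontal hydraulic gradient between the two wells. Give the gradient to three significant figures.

i ≈ 0.104

Total head at well D: h = -149.77 − 18.34 = -168.11 m.
Pressure head at well H: ψ = P/(ρg) = 558×1000 / (1000 × 9.81) = 56.88 m.
Total head at well H: h = z + ψ = -220.06 + 56.88 = -163.18 m.
Head difference: h(well D) − h(well H) = -168.11 − (-163.18) = -4.93 m.
Hydraulic gradient: i = |Δh| / L = 4.93 / 47.2 = 0.104.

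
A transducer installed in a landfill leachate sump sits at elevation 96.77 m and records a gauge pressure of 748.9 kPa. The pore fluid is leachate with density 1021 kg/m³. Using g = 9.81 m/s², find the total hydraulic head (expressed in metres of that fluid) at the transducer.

h ≈ 171.54 m

ψ = P/(ρg) = 748.9×1000 / (1021 × 9.81) = 74.77 m.
h = z + ψ = 96.77 + 74.77 = 171.54 m.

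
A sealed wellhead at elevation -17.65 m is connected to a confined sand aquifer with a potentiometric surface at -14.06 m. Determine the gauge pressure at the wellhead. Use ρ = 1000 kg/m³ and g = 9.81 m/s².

P ≈ 35.2 kPa

Head above the cap: Δh = -14.06 − (-17.65) = 3.59 m.
P = ρgΔh = 1000 × 9.81 × 3.59 = 35218 Pa ≈ 35.2 kPa.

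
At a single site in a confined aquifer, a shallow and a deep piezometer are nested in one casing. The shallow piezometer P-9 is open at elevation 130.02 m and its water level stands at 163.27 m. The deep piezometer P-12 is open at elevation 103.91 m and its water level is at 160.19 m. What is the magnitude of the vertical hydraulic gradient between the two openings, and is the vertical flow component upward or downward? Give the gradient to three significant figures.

Total head at P-9: h = 163.27 m (water level in the standpipe).
Total head at P-12: h = 160.19 m.
Δh = h(P-9) − h(P-12) = 163.27 − 160.19 = 3.08 m.
Vertical separation Δz = 130.02 − 103.91 = 26.11 m.
|i_v| = |Δh| / Δz = 3.08 / 26.11 = 0.118.
Head is higher in the shallow piezometer, so vertical flow is downward (recharge condition).

|i_v| ≈ 0.118; vertical flow is downward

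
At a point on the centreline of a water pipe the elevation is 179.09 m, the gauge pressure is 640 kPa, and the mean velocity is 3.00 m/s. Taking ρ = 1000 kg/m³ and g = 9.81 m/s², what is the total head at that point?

Pressure head ψ = P/(ρg) = 640×1000 / (1000 × 9.81) = 65.24 m.
Velocity head = v²/(2g) = 3.00² / (2 × 9.81) = 0.459 m.
h = z + ψ + v²/(2g) = 179.09 + 65.24 + 0.459 = 244.79 m.

h ≈ 244.79 m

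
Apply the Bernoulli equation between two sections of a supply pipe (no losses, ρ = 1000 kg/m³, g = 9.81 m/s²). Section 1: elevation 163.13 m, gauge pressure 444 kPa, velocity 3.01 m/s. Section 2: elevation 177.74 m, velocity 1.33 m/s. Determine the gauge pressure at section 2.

Pressure head at 1: ψ₁ = P₁/(ρg) = 444×1000 / (1000 × 9.81) = 45.26 m.
Velocity heads: v₁²/2g = 3.01²/19.62 = 0.462 m; v₂²/2g = 1.33²/19.62 = 0.090 m.
Total head H = z₁ + ψ₁ + v₁²/2g = 163.13 + 45.26 + 0.462 = 208.85 m.
ψ₂ = H − z₂ − v₂²/2g = 208.85 − 177.74 − 0.090 = 31.02 m.
P₂ = ρgψ₂ = 1000 × 9.81 × 31.02 ≈ 304 kPa.

P₂ ≈ 304 kPa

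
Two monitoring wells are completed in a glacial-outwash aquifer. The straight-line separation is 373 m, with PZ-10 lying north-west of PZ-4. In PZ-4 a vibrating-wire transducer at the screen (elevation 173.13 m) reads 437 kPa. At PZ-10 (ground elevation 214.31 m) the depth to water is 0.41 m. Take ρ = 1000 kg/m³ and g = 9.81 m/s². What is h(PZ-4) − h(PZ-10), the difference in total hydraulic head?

Pressure head at PZ-4: ψ = P/(ρg) = 437×1000 / (1000 × 9.81) = 44.55 m.
Total head at PZ-4: h = z + ψ = 173.13 + 44.55 = 217.68 m.
Total head at PZ-10: h = 214.31 − 0.41 = 213.90 m.
Head difference: h(PZ-4) − h(PZ-10) = 217.68 − 213.90 = 3.78 m.

Δh ≈ 3.78 m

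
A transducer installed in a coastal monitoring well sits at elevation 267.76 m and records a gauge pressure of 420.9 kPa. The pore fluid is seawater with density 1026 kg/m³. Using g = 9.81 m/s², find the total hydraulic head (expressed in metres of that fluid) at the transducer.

ψ = P/(ρg) = 420.9×1000 / (1026 × 9.81) = 41.82 m.
h = z + ψ = 267.76 + 41.82 = 309.58 m.

h ≈ 309.58 m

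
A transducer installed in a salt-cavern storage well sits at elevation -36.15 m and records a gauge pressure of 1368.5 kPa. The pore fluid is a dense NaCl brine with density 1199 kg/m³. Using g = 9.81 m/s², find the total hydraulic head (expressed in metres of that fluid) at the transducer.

h ≈ 80.20 m

ψ = P/(ρg) = 1368.5×1000 / (1199 × 9.81) = 116.35 m.
h = z + ψ = -36.15 + 116.35 = 80.20 m.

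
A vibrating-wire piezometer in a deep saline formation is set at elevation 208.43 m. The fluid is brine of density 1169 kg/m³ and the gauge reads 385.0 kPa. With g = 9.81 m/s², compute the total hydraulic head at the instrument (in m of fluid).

h ≈ 242.00 m

ψ = P/(ρg) = 385.0×1000 / (1169 × 9.81) = 33.57 m.
h = z + ψ = 208.43 + 33.57 = 242.00 m.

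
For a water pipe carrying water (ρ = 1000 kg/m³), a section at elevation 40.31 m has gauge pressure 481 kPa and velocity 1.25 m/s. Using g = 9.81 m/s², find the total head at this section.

Pressure head ψ = P/(ρg) = 481×1000 / (1000 × 9.81) = 49.03 m.
Velocity head = v²/(2g) = 1.25² / (2 × 9.81) = 0.080 m.
h = z + ψ + v²/(2g) = 40.31 + 49.03 + 0.080 = 89.42 m.

h ≈ 89.42 m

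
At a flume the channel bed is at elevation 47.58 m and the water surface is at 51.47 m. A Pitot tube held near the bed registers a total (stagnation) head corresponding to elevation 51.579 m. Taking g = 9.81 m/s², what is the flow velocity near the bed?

Near the bed, under hydrostatic conditions, the piezometric head (z + ψ) equals the free-surface elevation, 51.47 m.
Velocity head = total − piezometric = 51.579 − 51.47 = 0.109 m.
v = √(2g·h_v) = √(2 × 9.81 × 0.109) = 1.46 m/s.

v ≈ 1.46 m/s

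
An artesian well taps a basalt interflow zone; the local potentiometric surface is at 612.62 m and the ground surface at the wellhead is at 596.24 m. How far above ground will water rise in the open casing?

Water rises to the potentiometric surface, so the rise above ground = 612.62 − 596.24 = 16.38 m.

≈ 16.38 m above ground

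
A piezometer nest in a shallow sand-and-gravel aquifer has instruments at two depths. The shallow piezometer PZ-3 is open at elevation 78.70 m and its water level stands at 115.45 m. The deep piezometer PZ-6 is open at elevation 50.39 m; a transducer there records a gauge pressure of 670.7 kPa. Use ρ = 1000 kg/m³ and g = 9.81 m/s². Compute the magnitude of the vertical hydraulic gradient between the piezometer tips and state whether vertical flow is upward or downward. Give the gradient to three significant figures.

Total head at PZ-3: h = 115.45 m (water level in the standpipe).
Pressure head at PZ-6: ψ = P/(ρg) = 670.7×1000 / (1000 × 9.81) = 68.37 m.
Total head at PZ-6: h = z + ψ = 50.39 + 68.37 = 118.76 m.
Δh = h(PZ-3) − h(PZ-6) = 115.45 − 118.76 = -3.31 m.
Vertical separation Δz = 78.70 − 50.39 = 28.31 m.
|i_v| = |Δh| / Δz = 3.31 / 28.31 = 0.117.
Head is higher in the deep piezometer, so vertical flow is upward (discharge condition).

|i_v| ≈ 0.117; vertical flow is upward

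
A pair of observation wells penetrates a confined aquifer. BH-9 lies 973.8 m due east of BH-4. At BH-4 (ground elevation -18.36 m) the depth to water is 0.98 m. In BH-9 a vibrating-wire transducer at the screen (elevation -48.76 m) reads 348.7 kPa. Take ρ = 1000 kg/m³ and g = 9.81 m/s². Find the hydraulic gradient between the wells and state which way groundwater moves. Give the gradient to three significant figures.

Total head at BH-4: h = -18.36 − 0.98 = -19.34 m.
Pressure head at BH-9: ψ = P/(ρg) = 348.7×1000 / (1000 × 9.81) = 35.55 m.
Total head at BH-9: h = z + ψ = -48.76 + 35.55 = -13.21 m.
Head difference: h(BH-4) − h(BH-9) = -19.34 − (-13.21) = -6.13 m.
Hydraulic gradient: i = |Δh| / L = 6.13 / 973.8 = 0.00629.
Flow is from higher to lower head: from BH-9 toward BH-4, i.e. toward the west.

i ≈ 0.00629; groundwater flows toward the west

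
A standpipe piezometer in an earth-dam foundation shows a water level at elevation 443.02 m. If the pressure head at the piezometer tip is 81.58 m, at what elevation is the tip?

z = h − ψ = 443.02 − 81.58 = 361.44 m.

z ≈ 361.44 m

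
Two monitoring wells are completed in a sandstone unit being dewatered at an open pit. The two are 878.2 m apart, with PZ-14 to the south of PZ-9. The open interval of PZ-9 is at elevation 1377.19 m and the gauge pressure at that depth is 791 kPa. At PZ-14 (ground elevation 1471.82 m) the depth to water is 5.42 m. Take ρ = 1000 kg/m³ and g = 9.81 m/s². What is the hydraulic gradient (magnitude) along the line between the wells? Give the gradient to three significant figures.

i ≈ 0.00977

Pressure head at PZ-9: ψ = P/(ρg) = 791×1000 / (1000 × 9.81) = 80.63 m.
Total head at PZ-9: h = z + ψ = 1377.19 + 80.63 = 1457.82 m.
Total head at PZ-14: h = 1471.82 − 5.42 = 1466.40 m.
Head difference: h(PZ-9) − h(PZ-14) = 1457.82 − 1466.40 = -8.58 m.
Hydraulic gradient: i = |Δh| / L = 8.58 / 878.2 = 0.00977.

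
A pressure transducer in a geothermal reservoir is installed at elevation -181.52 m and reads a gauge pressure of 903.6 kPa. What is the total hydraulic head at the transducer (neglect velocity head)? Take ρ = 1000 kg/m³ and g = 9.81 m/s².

h ≈ -89.41 m

ψ = P/(ρg) = 903.6×1000 / (1000 × 9.81) = 92.11 m.
h = z + ψ = -181.52 + 92.11 = -89.41 m.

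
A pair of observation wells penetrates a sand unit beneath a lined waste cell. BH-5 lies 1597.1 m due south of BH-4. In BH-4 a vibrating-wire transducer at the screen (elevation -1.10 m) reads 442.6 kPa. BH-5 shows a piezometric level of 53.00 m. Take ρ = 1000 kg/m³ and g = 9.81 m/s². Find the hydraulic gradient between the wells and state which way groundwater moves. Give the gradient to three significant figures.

i ≈ 0.00562; groundwater flows toward the north

Pressure head at BH-4: ψ = P/(ρg) = 442.6×1000 / (1000 × 9.81) = 45.12 m.
Total head at BH-4: h = z + ψ = -1.10 + 45.12 = 44.02 m.
Total head at BH-5: h = 53.00 m (water level in the piezometer is the total head).
Head difference: h(BH-4) − h(BH-5) = 44.02 − 53.00 = -8.98 m.
Hydraulic gradient: i = |Δh| / L = 8.98 / 1597.1 = 0.00562.
Flow is from higher to lower head: from BH-5 toward BH-4, i.e. toward the north.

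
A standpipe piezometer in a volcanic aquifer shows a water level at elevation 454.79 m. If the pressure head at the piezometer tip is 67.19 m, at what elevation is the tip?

z = h − ψ = 454.79 − 67.19 = 387.60 m.

z ≈ 387.60 m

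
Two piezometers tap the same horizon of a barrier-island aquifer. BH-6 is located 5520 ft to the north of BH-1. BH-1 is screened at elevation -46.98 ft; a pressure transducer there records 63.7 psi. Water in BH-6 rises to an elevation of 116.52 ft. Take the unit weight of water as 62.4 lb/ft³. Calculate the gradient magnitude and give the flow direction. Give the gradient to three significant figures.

Pressure head at BH-1: ψ = 144·P/γ = 144 × 63.7 / 62.4 = 147.00 ft.
Total head at BH-1: h = z + ψ = -46.98 + 147.00 = 100.02 ft.
Total head at BH-6: h = 116.52 ft (water level in the piezometer is the total head).
Head difference: h(BH-1) − h(BH-6) = 100.02 − 116.52 = -16.50 ft.
Hydraulic gradient: i = |Δh| / L = 16.50 / 5520 = 0.00299.
Flow is from higher to lower head: from BH-6 toward BH-1, i.e. toward the south.

i ≈ 0.00299; groundwater flows toward the south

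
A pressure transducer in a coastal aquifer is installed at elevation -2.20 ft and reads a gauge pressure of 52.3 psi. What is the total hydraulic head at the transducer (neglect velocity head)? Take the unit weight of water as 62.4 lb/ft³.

ψ = 144·P/γ = 144 × 52.3 / 62.4 = 120.69 ft.
h = z + ψ = -2.20 + 120.69 = 118.49 ft.

h ≈ 118.49 ft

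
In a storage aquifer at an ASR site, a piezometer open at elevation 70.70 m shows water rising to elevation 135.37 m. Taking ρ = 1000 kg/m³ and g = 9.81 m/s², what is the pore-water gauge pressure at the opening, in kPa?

P ≈ 634 kPa

Pressure head ψ = h − z = 135.37 − 70.70 = 64.67 m.
P = ρgψ = 1000 × 9.81 × 64.67 = 634413 Pa ≈ 634 kPa.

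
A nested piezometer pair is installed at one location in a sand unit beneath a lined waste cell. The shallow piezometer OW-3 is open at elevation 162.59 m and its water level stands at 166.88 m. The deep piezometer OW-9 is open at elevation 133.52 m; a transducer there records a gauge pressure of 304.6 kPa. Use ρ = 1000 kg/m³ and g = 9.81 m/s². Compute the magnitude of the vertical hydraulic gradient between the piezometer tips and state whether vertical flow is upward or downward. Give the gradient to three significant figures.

Total head at OW-3: h = 166.88 m (water level in the standpipe).
Pressure head at OW-9: ψ = P/(ρg) = 304.6×1000 / (1000 × 9.81) = 31.05 m.
Total head at OW-9: h = z + ψ = 133.52 + 31.05 = 164.57 m.
Δh = h(OW-3) − h(OW-9) = 166.88 − 164.57 = 2.31 m.
Vertical separation Δz = 162.59 − 133.52 = 29.07 m.
|i_v| = |Δh| / Δz = 2.31 / 29.07 = 0.0795.
Head is higher in the shallow piezometer, so vertical flow is downward (recharge condition).

|i_v| ≈ 0.0795; vertical flow is downward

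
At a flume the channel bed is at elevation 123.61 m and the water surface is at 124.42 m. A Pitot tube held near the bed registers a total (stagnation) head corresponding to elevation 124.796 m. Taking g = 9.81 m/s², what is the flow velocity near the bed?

v ≈ 2.72 m/s

Near the bed, under hydrostatic conditions, the piezometric head (z + ψ) equals the free-surface elevation, 124.42 m.
Velocity head = total − piezometric = 124.796 − 124.42 = 0.376 m.
v = √(2g·h_v) = √(2 × 9.81 × 0.376) = 2.72 m/s.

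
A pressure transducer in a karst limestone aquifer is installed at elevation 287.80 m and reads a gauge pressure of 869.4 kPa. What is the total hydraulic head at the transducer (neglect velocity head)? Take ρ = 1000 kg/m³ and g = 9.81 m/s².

ψ = P/(ρg) = 869.4×1000 / (1000 × 9.81) = 88.62 m.
h = z + ψ = 287.80 + 88.62 = 376.42 m.

h ≈ 376.42 m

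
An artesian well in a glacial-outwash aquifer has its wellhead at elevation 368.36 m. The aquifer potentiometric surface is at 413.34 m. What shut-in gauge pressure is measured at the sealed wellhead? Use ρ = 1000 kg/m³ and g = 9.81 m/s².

P ≈ 441 kPa

Head above the cap: Δh = 413.34 − 368.36 = 44.98 m.
P = ρgΔh = 1000 × 9.81 × 44.98 = 441254 Pa ≈ 441 kPa.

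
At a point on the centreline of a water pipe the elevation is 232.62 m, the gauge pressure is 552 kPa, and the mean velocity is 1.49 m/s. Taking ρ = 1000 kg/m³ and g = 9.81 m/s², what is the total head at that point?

h ≈ 289.00 m

Pressure head ψ = P/(ρg) = 552×1000 / (1000 × 9.81) = 56.27 m.
Velocity head = v²/(2g) = 1.49² / (2 × 9.81) = 0.113 m.
h = z + ψ + v²/(2g) = 232.62 + 56.27 + 0.113 = 289.00 m.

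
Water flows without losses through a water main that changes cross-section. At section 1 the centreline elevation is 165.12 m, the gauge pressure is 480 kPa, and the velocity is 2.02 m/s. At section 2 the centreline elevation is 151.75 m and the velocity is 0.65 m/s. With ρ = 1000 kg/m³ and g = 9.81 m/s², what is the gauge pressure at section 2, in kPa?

P₂ ≈ 613 kPa

Pressure head at 1: ψ₁ = P₁/(ρg) = 480×1000 / (1000 × 9.81) = 48.93 m.
Velocity heads: v₁²/2g = 2.02²/19.62 = 0.208 m; v₂²/2g = 0.65²/19.62 = 0.022 m.
Total head H = z₁ + ψ₁ + v₁²/2g = 165.12 + 48.93 + 0.208 = 214.26 m.
ψ₂ = H − z₂ − v₂²/2g = 214.26 − 151.75 − 0.022 = 62.49 m.
P₂ = ρgψ₂ = 1000 × 9.81 × 62.49 ≈ 613 kPa.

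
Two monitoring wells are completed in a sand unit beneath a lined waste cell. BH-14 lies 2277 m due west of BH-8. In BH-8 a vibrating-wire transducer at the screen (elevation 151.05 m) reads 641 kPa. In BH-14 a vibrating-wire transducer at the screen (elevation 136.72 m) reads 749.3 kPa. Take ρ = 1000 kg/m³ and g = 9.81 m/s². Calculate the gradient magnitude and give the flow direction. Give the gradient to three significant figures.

Pressure head at BH-8: ψ = P/(ρg) = 641×1000 / (1000 × 9.81) = 65.34 m.
Total head at BH-8: h = z + ψ = 151.05 + 65.34 = 216.39 m.
Pressure head at BH-14: ψ = P/(ρg) = 749.3×1000 / (1000 × 9.81) = 76.38 m.
Total head at BH-14: h = z + ψ = 136.72 + 76.38 = 213.10 m.
Head difference: h(BH-8) − h(BH-14) = 216.39 − 213.10 = 3.29 m.
Hydraulic gradient: i = |Δh| / L = 3.29 / 2277 = 0.00144.
Flow is from higher to lower head: from BH-8 toward BH-14, i.e. toward the west.

i ≈ 0.00144; groundwater flows toward the west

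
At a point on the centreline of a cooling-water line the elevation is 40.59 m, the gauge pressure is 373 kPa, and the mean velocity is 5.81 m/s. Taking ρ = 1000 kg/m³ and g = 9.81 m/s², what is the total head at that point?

Pressure head ψ = P/(ρg) = 373×1000 / (1000 × 9.81) = 38.02 m.
Velocity head = v²/(2g) = 5.81² / (2 × 9.81) = 1.720 m.
h = z + ψ + v²/(2g) = 40.59 + 38.02 + 1.720 = 80.33 m.

h ≈ 80.33 m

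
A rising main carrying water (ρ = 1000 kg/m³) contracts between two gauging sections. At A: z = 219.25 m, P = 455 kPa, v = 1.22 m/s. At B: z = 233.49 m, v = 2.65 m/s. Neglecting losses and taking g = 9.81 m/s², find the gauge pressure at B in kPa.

Pressure head at A: ψ₁ = P₁/(ρg) = 455×1000 / (1000 × 9.81) = 46.38 m.
Velocity heads: v₁²/2g = 1.22²/19.62 = 0.076 m; v₂²/2g = 2.65²/19.62 = 0.358 m.
Total head H = z₁ + ψ₁ + v₁²/2g = 219.25 + 46.38 + 0.076 = 265.71 m.
ψ₂ = H − z₂ − v₂²/2g = 265.71 − 233.49 − 0.358 = 31.86 m.
P₂ = ρgψ₂ = 1000 × 9.81 × 31.86 ≈ 313 kPa.

P₂ ≈ 313 kPa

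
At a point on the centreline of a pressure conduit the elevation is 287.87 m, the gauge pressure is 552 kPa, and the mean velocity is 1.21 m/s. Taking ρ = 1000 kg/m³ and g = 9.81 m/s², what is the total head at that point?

h ≈ 344.21 m

Pressure head ψ = P/(ρg) = 552×1000 / (1000 × 9.81) = 56.27 m.
Velocity head = v²/(2g) = 1.21² / (2 × 9.81) = 0.075 m.
h = z + ψ + v²/(2g) = 287.87 + 56.27 + 0.075 = 344.21 m.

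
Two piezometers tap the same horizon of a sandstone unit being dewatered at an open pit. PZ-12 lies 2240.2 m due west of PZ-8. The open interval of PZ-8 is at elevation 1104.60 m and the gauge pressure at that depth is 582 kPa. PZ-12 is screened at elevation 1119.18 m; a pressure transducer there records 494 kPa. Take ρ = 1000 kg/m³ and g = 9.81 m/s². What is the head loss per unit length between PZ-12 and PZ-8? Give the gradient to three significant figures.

i ≈ 0.00250 m/m

Pressure head at PZ-8: ψ = P/(ρg) = 582×1000 / (1000 × 9.81) = 59.33 m.
Total head at PZ-8: h = z + ψ = 1104.60 + 59.33 = 1163.93 m.
Pressure head at PZ-12: ψ = P/(ρg) = 494×1000 / (1000 × 9.81) = 50.36 m.
Total head at PZ-12: h = z + ψ = 1119.18 + 50.36 = 1169.54 m.
Head difference: h(PZ-8) − h(PZ-12) = 1163.93 − 1169.54 = -5.61 m.
Hydraulic gradient: i = |Δh| / L = 5.61 / 2240.2 = 0.00250.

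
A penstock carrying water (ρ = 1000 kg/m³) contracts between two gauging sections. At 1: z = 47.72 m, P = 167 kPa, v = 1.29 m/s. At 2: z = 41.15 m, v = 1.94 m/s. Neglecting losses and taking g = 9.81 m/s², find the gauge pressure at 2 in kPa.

Pressure head at 1: ψ₁ = P₁/(ρg) = 167×1000 / (1000 × 9.81) = 17.02 m.
Velocity heads: v₁²/2g = 1.29²/19.62 = 0.085 m; v₂²/2g = 1.94²/19.62 = 0.192 m.
Total head H = z₁ + ψ₁ + v₁²/2g = 47.72 + 17.02 + 0.085 = 64.82 m.
ψ₂ = H − z₂ − v₂²/2g = 64.82 − 41.15 − 0.192 = 23.48 m.
P₂ = ρgψ₂ = 1000 × 9.81 × 23.48 ≈ 230 kPa.

P₂ ≈ 230 kPa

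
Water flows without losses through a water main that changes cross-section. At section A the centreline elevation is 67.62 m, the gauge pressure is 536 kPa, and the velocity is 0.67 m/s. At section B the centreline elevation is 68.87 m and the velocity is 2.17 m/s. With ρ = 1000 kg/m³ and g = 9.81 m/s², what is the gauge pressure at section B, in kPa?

P₂ ≈ 522 kPa

Pressure head at A: ψ₁ = P₁/(ρg) = 536×1000 / (1000 × 9.81) = 54.64 m.
Velocity heads: v₁²/2g = 0.67²/19.62 = 0.023 m; v₂²/2g = 2.17²/19.62 = 0.240 m.
Total head H = z₁ + ψ₁ + v₁²/2g = 67.62 + 54.64 + 0.023 = 122.28 m.
ψ₂ = H − z₂ − v₂²/2g = 122.28 − 68.87 − 0.240 = 53.17 m.
P₂ = ρgψ₂ = 1000 × 9.81 × 53.17 ≈ 522 kPa.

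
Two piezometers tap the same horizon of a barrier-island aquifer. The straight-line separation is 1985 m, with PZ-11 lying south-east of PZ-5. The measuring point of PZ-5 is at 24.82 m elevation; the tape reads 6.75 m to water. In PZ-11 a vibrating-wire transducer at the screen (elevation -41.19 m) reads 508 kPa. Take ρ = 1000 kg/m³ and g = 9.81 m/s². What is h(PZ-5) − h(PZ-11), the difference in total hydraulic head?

Total head at PZ-5: h = 24.82 − 6.75 = 18.07 m.
Pressure head at PZ-11: ψ = P/(ρg) = 508×1000 / (1000 × 9.81) = 51.78 m.
Total head at PZ-11: h = z + ψ = -41.19 + 51.78 = 10.59 m.
Head difference: h(PZ-5) − h(PZ-11) = 18.07 − 10.59 = 7.48 m.

Δh ≈ 7.48 m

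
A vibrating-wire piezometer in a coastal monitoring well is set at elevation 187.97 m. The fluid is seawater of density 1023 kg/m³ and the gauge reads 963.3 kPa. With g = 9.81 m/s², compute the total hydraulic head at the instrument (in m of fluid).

ψ = P/(ρg) = 963.3×1000 / (1023 × 9.81) = 95.99 m.
h = z + ψ = 187.97 + 95.99 = 283.96 m.

h ≈ 283.96 m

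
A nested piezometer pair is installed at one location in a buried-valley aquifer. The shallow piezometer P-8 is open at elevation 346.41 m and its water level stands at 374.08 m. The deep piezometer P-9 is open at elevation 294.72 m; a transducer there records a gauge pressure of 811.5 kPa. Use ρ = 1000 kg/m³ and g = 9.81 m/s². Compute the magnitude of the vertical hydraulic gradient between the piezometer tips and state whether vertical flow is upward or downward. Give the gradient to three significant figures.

Total head at P-8: h = 374.08 m (water level in the standpipe).
Pressure head at P-9: ψ = P/(ρg) = 811.5×1000 / (1000 × 9.81) = 82.72 m.
Total head at P-9: h = z + ψ = 294.72 + 82.72 = 377.44 m.
Δh = h(P-8) − h(P-9) = 374.08 − 377.44 = -3.36 m.
Vertical separation Δz = 346.41 − 294.72 = 51.69 m.
|i_v| = |Δh| / Δz = 3.36 / 51.69 = 0.0650.
Head is higher in the deep piezometer, so vertical flow is upward (discharge condition).

|i_v| ≈ 0.0650; vertical flow is upward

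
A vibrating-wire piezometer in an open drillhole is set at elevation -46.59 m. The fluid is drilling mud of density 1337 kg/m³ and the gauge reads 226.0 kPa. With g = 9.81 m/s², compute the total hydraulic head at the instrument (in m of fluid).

ψ = P/(ρg) = 226.0×1000 / (1337 × 9.81) = 17.23 m.
h = z + ψ = -46.59 + 17.23 = -29.36 m.

h ≈ -29.36 m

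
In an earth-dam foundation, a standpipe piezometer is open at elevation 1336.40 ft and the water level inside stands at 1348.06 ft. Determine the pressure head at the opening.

Total head h = 1348.06 ft (the water-surface elevation in the piezometer).
Pressure head ψ = h − z = 1348.06 − 1336.40 = 11.66 ft.

ψ ≈ 11.66 ft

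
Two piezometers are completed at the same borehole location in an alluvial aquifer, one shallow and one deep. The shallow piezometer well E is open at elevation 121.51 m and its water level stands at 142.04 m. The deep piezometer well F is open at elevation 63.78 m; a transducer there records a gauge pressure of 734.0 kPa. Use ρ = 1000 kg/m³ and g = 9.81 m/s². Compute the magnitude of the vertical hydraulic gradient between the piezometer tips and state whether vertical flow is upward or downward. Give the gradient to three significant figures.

Total head at well E: h = 142.04 m (water level in the standpipe).
Pressure head at well F: ψ = P/(ρg) = 734.0×1000 / (1000 × 9.81) = 74.82 m.
Total head at well F: h = z + ψ = 63.78 + 74.82 = 138.60 m.
Δh = h(well E) − h(well F) = 142.04 − 138.60 = 3.44 m.
Vertical separation Δz = 121.51 − 63.78 = 57.73 m.
|i_v| = |Δh| / Δz = 3.44 / 57.73 = 0.0596.
Head is higher in the shallow piezometer, so vertical flow is downward (recharge condition).

|i_v| ≈ 0.0596; vertical flow is downward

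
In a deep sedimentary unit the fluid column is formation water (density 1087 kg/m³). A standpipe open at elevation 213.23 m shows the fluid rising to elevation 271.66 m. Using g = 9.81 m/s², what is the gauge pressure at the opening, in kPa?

Pressure head ψ = h − z = 271.66 − 213.23 = 58.43 m.
P = ρgψ = 1087 × 9.81 × 58.43 = 623067 Pa ≈ 623 kPa.

P ≈ 623 kPa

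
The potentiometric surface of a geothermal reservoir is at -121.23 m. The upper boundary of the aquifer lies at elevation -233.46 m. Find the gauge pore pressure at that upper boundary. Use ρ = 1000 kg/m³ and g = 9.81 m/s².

Pressure head at the aquifer top: ψ = h − z = -121.23 − (-233.46) = 112.23 m.
P = ρgψ = 1000 × 9.81 × 112.23 = 1100976 Pa ≈ 1100 kPa.

P ≈ 1100 kPa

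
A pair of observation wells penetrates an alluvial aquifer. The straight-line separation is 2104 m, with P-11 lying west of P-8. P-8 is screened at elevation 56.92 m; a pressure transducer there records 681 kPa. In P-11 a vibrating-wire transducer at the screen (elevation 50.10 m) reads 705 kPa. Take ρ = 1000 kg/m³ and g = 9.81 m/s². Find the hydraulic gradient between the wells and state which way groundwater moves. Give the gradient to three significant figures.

Pressure head at P-8: ψ = P/(ρg) = 681×1000 / (1000 × 9.81) = 69.42 m.
Total head at P-8: h = z + ψ = 56.92 + 69.42 = 126.34 m.
Pressure head at P-11: ψ = P/(ρg) = 705×1000 / (1000 × 9.81) = 71.87 m.
Total head at P-11: h = z + ψ = 50.10 + 71.87 = 121.97 m.
Head difference: h(P-8) − h(P-11) = 126.34 − 121.97 = 4.37 m.
Hydraulic gradient: i = |Δh| / L = 4.37 / 2104 = 0.00208.
Flow is from higher to lower head: from P-8 toward P-11, i.e. toward the west.

i ≈ 0.00208; groundwater flows toward the west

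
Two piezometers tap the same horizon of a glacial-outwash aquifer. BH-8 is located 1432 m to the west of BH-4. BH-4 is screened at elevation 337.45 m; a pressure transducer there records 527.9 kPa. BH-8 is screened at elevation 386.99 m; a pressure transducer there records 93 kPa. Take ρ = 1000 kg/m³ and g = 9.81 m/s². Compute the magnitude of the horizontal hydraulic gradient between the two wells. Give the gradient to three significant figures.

Pressure head at BH-4: ψ = P/(ρg) = 527.9×1000 / (1000 × 9.81) = 53.81 m.
Total head at BH-4: h = z + ψ = 337.45 + 53.81 = 391.26 m.
Pressure head at BH-8: ψ = P/(ρg) = 93×1000 / (1000 × 9.81) = 9.48 m.
Total head at BH-8: h = z + ψ = 386.99 + 9.48 = 396.47 m.
Head difference: h(BH-4) − h(BH-8) = 391.26 − 396.47 = -5.21 m.
Hydraulic gradient: i = |Δh| / L = 5.21 / 1432 = 0.00364.

i ≈ 0.00364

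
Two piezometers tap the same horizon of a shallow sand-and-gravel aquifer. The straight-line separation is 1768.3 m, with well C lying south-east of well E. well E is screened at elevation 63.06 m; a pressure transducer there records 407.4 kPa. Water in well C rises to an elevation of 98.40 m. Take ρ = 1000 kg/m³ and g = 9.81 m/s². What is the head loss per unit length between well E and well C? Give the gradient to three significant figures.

Pressure head at well E: ψ = P/(ρg) = 407.4×1000 / (1000 × 9.81) = 41.53 m.
Total head at well E: h = z + ψ = 63.06 + 41.53 = 104.59 m.
Total head at well C: h = 98.40 m (water level in the piezometer is the total head).
Head difference: h(well E) − h(well C) = 104.59 − 98.40 = 6.19 m.
Hydraulic gradient: i = |Δh| / L = 6.19 / 1768.3 = 0.00350.

i ≈ 0.00350 m/m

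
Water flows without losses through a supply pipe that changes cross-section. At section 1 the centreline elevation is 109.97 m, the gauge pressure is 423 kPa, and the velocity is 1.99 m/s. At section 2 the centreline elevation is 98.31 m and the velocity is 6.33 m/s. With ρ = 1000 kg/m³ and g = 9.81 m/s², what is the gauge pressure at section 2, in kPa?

P₂ ≈ 519 kPa

Pressure head at 1: ψ₁ = P₁/(ρg) = 423×1000 / (1000 × 9.81) = 43.12 m.
Velocity heads: v₁²/2g = 1.99²/19.62 = 0.202 m; v₂²/2g = 6.33²/19.62 = 2.042 m.
Total head H = z₁ + ψ₁ + v₁²/2g = 109.97 + 43.12 + 0.202 = 153.29 m.
ψ₂ = H − z₂ − v₂²/2g = 153.29 − 98.31 − 2.042 = 52.94 m.
P₂ = ρgψ₂ = 1000 × 9.81 × 52.94 ≈ 519 kPa.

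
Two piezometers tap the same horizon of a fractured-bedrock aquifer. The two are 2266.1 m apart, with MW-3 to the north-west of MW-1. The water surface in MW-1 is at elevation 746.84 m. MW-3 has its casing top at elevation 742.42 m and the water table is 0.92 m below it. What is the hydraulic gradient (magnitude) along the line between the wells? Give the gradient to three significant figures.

i ≈ 0.00236

Total head at MW-1: h = 746.84 m (water level in the piezometer is the total head).
Total head at MW-3: h = 742.42 − 0.92 = 741.50 m.
Head difference: h(MW-1) − h(MW-3) = 746.84 − 741.50 = 5.34 m.
Hydraulic gradient: i = |Δh| / L = 5.34 / 2266.1 = 0.00236.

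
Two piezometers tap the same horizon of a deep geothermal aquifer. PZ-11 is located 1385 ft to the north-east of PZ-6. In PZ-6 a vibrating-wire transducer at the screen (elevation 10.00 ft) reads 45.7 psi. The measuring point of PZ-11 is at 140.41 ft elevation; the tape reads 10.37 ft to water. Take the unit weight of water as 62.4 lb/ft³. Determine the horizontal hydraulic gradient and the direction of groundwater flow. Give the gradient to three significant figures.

Pressure head at PZ-6: ψ = 144·P/γ = 144 × 45.7 / 62.4 = 105.46 ft.
Total head at PZ-6: h = z + ψ = 10.00 + 105.46 = 115.46 ft.
Total head at PZ-11: h = 140.41 − 10.37 = 130.04 ft.
Head difference: h(PZ-6) − h(PZ-11) = 115.46 − 130.04 = -14.58 ft.
Hydraulic gradient: i = |Δh| / L = 14.58 / 1385 = 0.0105.
Flow is from higher to lower head: from PZ-11 toward PZ-6, i.e. toward the south-west.

i ≈ 0.0105; groundwater flows toward the south-west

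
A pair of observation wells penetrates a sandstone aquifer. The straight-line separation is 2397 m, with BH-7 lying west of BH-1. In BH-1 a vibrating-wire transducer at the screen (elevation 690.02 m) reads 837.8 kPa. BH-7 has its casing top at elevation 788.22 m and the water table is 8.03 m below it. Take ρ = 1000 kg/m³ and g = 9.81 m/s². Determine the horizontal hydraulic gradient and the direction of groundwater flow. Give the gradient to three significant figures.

i ≈ 0.00199; groundwater flows toward the east

Pressure head at BH-1: ψ = P/(ρg) = 837.8×1000 / (1000 × 9.81) = 85.40 m.
Total head at BH-1: h = z + ψ = 690.02 + 85.40 = 775.42 m.
Total head at BH-7: h = 788.22 − 8.03 = 780.19 m.
Head difference: h(BH-1) − h(BH-7) = 775.42 − 780.19 = -4.77 m.
Hydraulic gradient: i = |Δh| / L = 4.77 / 2397 = 0.00199.
Flow is from higher to lower head: from BH-7 toward BH-1, i.e. toward the east.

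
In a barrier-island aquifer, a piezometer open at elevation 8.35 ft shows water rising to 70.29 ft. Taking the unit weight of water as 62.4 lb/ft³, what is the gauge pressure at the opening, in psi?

P ≈ 26.8 psi

Pressure head ψ = h − z = 70.29 − 8.35 = 61.94 ft.
P = γ·ψ / 144 = 62.4 × 61.94 / 144 = 26.8 psi.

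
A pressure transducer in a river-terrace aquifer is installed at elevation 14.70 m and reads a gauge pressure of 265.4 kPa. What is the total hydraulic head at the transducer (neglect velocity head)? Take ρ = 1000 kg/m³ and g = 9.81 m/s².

ψ = P/(ρg) = 265.4×1000 / (1000 × 9.81) = 27.05 m.
h = z + ψ = 14.70 + 27.05 = 41.75 m.

h ≈ 41.75 m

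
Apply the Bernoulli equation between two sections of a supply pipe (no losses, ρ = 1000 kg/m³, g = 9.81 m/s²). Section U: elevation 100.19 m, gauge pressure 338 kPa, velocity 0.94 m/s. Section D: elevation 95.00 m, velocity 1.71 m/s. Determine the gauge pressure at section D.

Pressure head at U: ψ₁ = P₁/(ρg) = 338×1000 / (1000 × 9.81) = 34.45 m.
Velocity heads: v₁²/2g = 0.94²/19.62 = 0.045 m; v₂²/2g = 1.71²/19.62 = 0.149 m.
Total head H = z₁ + ψ₁ + v₁²/2g = 100.19 + 34.45 + 0.045 = 134.68 m.
ψ₂ = H − z₂ − v₂²/2g = 134.68 − 95.00 − 0.149 = 39.53 m.
P₂ = ρgψ₂ = 1000 × 9.81 × 39.53 ≈ 388 kPa.

P₂ ≈ 388 kPa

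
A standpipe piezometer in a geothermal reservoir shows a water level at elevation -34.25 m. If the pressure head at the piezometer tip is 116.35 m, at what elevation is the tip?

z ≈ -150.60 m

z = h − ψ = -34.25 − 116.35 = -150.60 m.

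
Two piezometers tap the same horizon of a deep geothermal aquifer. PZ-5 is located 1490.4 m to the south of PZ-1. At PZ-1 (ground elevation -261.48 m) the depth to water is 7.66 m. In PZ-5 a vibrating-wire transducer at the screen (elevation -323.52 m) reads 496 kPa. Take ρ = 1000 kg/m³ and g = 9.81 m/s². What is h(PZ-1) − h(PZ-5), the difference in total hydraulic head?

Total head at PZ-1: h = -261.48 − 7.66 = -269.14 m.
Pressure head at PZ-5: ψ = P/(ρg) = 496×1000 / (1000 × 9.81) = 50.56 m.
Total head at PZ-5: h = z + ψ = -323.52 + 50.56 = -272.96 m.
Head difference: h(PZ-1) − h(PZ-5) = -269.14 − (-272.96) = 3.82 m.

Δh ≈ 3.82 m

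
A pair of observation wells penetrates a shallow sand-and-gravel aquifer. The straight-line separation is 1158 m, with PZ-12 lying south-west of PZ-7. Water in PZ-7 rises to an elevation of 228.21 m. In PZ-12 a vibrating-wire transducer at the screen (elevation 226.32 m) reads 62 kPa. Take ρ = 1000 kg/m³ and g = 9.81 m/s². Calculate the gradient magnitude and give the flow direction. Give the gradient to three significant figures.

Total head at PZ-7: h = 228.21 m (water level in the piezometer is the total head).
Pressure head at PZ-12: ψ = P/(ρg) = 62×1000 / (1000 × 9.81) = 6.32 m.
Total head at PZ-12: h = z + ψ = 226.32 + 6.32 = 232.64 m.
Head difference: h(PZ-7) − h(PZ-12) = 228.21 − 232.64 = -4.43 m.
Hydraulic gradient: i = |Δh| / L = 4.43 / 1158 = 0.00383.
Flow is from higher to lower head: from PZ-12 toward PZ-7, i.e. toward the north-east.

i ≈ 0.00383; groundwater flows toward the north-east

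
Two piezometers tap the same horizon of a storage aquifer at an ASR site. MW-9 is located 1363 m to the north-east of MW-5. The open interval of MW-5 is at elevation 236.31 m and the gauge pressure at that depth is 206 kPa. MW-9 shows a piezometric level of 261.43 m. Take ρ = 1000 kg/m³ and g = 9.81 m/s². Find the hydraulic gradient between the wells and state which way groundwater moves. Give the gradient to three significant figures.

i ≈ 0.00302; groundwater flows toward the south-west

Pressure head at MW-5: ψ = P/(ρg) = 206×1000 / (1000 × 9.81) = 21.00 m.
Total head at MW-5: h = z + ψ = 236.31 + 21.00 = 257.31 m.
Total head at MW-9: h = 261.43 m (water level in the piezometer is the total head).
Head difference: h(MW-5) − h(MW-9) = 257.31 − 261.43 = -4.12 m.
Hydraulic gradient: i = |Δh| / L = 4.12 / 1363 = 0.00302.
Flow is from higher to lower head: from MW-9 toward MW-5, i.e. toward the south-west.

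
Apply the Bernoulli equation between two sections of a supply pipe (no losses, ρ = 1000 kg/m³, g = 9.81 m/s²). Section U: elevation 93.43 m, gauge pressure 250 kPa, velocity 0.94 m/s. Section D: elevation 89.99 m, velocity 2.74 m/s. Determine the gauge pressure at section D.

Pressure head at U: ψ₁ = P₁/(ρg) = 250×1000 / (1000 × 9.81) = 25.48 m.
Velocity heads: v₁²/2g = 0.94²/19.62 = 0.045 m; v₂²/2g = 2.74²/19.62 = 0.383 m.
Total head H = z₁ + ψ₁ + v₁²/2g = 93.43 + 25.48 + 0.045 = 118.96 m.
ψ₂ = H − z₂ − v₂²/2g = 118.96 − 89.99 − 0.383 = 28.59 m.
P₂ = ρgψ₂ = 1000 × 9.81 × 28.59 ≈ 280 kPa.

P₂ ≈ 280 kPa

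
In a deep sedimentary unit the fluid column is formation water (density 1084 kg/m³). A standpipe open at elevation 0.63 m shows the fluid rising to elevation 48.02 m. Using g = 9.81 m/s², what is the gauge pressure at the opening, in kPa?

Pressure head ψ = h − z = 48.02 − 0.63 = 47.39 m.
P = ρgψ = 1084 × 9.81 × 47.39 = 503947 Pa ≈ 504 kPa.

P ≈ 504 kPa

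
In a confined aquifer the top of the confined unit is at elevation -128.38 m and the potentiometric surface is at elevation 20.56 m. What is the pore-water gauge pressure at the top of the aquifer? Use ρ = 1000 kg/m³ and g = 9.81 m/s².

P ≈ 1460 kPa

Pressure head at the aquifer top: ψ = h − z = 20.56 − (-128.38) = 148.94 m.
P = ρgψ = 1000 × 9.81 × 148.94 = 1461101 Pa ≈ 1460 kPa.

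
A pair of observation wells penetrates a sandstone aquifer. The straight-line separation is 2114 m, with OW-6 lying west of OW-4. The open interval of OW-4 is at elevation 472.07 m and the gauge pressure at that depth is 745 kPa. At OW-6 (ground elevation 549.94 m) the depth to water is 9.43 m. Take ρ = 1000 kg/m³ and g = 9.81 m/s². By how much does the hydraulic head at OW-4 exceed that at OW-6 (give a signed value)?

Pressure head at OW-4: ψ = P/(ρg) = 745×1000 / (1000 × 9.81) = 75.94 m.
Total head at OW-4: h = z + ψ = 472.07 + 75.94 = 548.01 m.
Total head at OW-6: h = 549.94 − 9.43 = 540.51 m.
Head difference: h(OW-4) − h(OW-6) = 548.01 − 540.51 = 7.50 m.

Δh ≈ 7.50 m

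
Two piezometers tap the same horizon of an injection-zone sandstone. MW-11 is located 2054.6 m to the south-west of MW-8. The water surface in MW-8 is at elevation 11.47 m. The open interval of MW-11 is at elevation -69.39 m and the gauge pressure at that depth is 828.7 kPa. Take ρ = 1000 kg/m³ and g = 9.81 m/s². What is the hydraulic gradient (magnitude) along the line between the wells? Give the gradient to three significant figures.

Total head at MW-8: h = 11.47 m (water level in the piezometer is the total head).
Pressure head at MW-11: ψ = P/(ρg) = 828.7×1000 / (1000 × 9.81) = 84.48 m.
Total head at MW-11: h = z + ψ = -69.39 + 84.48 = 15.09 m.
Head difference: h(MW-8) − h(MW-11) = 11.47 − 15.09 = -3.62 m.
Hydraulic gradient: i = |Δh| / L = 3.62 / 2054.6 = 0.00176.

i ≈ 0.00176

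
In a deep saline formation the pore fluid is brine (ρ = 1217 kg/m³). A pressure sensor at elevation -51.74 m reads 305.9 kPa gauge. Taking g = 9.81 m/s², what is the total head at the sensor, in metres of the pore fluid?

h ≈ -26.12 m

ψ = P/(ρg) = 305.9×1000 / (1217 × 9.81) = 25.62 m.
h = z + ψ = -51.74 + 25.62 = -26.12 m.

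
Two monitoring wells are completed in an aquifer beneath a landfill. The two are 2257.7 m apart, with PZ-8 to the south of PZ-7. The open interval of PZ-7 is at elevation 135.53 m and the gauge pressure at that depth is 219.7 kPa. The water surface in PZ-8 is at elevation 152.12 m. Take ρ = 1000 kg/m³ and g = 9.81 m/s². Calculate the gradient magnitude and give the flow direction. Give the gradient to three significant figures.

i ≈ 0.00257; groundwater flows toward the south

Pressure head at PZ-7: ψ = P/(ρg) = 219.7×1000 / (1000 × 9.81) = 22.40 m.
Total head at PZ-7: h = z + ψ = 135.53 + 22.40 = 157.93 m.
Total head at PZ-8: h = 152.12 m (water level in the piezometer is the total head).
Head difference: h(PZ-7) − h(PZ-8) = 157.93 − 152.12 = 5.81 m.
Hydraulic gradient: i = |Δh| / L = 5.81 / 2257.7 = 0.00257.
Flow is from higher to lower head: from PZ-7 toward PZ-8, i.e. toward the south.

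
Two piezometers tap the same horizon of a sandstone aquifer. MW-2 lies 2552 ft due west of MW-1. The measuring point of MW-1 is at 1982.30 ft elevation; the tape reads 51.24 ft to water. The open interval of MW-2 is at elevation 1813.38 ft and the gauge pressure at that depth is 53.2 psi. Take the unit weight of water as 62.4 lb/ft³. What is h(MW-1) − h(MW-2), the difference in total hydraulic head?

Δh ≈ -5.09 ft

Total head at MW-1: h = 1982.30 − 51.24 = 1931.06 ft.
Pressure head at MW-2: ψ = 144·P/γ = 144 × 53.2 / 62.4 = 122.77 ft.
Total head at MW-2: h = z + ψ = 1813.38 + 122.77 = 1936.15 ft.
Head difference: h(MW-1) − h(MW-2) = 1931.06 − 1936.15 = -5.09 ft.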